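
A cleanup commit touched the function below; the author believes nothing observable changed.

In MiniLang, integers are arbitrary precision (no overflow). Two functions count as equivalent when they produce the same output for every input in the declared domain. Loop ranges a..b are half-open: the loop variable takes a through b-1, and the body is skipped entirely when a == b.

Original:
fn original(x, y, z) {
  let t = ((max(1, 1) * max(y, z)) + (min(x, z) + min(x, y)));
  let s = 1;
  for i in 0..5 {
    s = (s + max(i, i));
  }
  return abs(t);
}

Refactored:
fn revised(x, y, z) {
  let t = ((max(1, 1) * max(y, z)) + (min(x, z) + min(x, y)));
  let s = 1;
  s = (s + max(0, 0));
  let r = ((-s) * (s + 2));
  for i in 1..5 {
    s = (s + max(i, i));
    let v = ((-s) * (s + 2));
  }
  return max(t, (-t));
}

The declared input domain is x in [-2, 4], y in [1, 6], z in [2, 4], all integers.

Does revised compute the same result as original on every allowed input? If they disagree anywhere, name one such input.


Comparing the listings, the differences include: min/max/abs usage differs, and loop structure differs, and local variable names differ, and statement counts differ, and arithmetic usage differs, and constant usage differs.
As a probe, take x=2, y=6, z=3: original runs t := 10 | s := 1 | iter i=0: | s := 1 | iter i=1: | s := 2 | iter i=2: | s := 4 | iter i=3: | s := 7 | iter i=4: | s := 11 | result 10; revised runs t := 10 | s := 1 | s := 1 | r := -3 | iter i=1: | s := 2 | v := -8 | iter i=2: | s := 4 | v := -24 | iter i=3: | s := 7 | v := -63 | iter i=4: | s := 11 | v := -143 | result 10; both end at 10.
Across all 126 domain points the two functions coincide.
verdict: equivalent


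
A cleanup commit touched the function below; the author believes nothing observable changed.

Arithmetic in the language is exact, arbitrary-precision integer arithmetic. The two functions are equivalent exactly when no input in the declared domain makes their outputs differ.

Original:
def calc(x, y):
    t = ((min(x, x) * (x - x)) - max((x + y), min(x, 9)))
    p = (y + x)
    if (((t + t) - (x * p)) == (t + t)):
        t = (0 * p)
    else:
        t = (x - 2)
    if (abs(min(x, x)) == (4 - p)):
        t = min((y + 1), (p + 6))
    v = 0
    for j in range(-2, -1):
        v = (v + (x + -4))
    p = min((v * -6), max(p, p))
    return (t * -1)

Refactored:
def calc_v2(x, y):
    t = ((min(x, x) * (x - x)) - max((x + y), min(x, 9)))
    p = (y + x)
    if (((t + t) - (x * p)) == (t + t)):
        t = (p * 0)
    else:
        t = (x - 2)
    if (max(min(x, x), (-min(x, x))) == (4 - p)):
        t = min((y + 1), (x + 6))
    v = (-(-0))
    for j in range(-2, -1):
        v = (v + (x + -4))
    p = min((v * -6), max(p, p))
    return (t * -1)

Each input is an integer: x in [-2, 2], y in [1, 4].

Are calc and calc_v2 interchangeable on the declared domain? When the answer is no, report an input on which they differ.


On input x=-2, y=4, calc returns -5 while calc_v2 returns -4.
verdict: not equivalent; witness: x=-2, y=4


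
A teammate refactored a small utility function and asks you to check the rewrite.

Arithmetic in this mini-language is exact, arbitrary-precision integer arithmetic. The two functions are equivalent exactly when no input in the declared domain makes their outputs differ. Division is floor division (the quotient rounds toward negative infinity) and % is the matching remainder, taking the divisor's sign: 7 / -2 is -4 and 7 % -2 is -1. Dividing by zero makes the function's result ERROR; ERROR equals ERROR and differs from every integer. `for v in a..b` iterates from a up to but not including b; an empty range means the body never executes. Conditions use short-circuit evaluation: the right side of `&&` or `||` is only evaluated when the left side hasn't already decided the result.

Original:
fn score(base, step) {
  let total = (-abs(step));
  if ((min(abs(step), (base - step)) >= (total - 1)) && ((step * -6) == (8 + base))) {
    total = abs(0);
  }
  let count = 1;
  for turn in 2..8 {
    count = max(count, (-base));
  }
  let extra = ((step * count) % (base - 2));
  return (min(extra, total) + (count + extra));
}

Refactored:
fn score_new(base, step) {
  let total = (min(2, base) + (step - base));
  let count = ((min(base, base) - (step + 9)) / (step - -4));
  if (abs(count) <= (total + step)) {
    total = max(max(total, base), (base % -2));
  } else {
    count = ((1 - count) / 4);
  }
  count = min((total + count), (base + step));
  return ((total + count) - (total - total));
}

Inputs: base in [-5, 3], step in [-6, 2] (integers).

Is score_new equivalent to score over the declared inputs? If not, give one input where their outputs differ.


Take base=-5, step=-6.
score: total becomes -6; next ((min(abs(step), (base - step)) >= (total - 1)) && ((step * -6) == (8 + base))) evaluates to false; next count becomes 1; next at turn=2:; next count becomes 5; next at turn=3:; next count becomes 5; next at turn=4:; next count becomes 5; next at turn=5:; next count becomes 5; next at turn=6:; next count becomes 5; next at turn=7:; next count becomes 5; next extra becomes -2; next final value -3
score_new: total becomes -6; next count becomes 4; next (abs(count) <= (total + step)) evaluates to false; next count becomes -1; next count becomes -11; next final value -17
-3 and -17 differ, so these are not the same function on this domain.
verdict: not equivalent; witness: base=-5, step=-6


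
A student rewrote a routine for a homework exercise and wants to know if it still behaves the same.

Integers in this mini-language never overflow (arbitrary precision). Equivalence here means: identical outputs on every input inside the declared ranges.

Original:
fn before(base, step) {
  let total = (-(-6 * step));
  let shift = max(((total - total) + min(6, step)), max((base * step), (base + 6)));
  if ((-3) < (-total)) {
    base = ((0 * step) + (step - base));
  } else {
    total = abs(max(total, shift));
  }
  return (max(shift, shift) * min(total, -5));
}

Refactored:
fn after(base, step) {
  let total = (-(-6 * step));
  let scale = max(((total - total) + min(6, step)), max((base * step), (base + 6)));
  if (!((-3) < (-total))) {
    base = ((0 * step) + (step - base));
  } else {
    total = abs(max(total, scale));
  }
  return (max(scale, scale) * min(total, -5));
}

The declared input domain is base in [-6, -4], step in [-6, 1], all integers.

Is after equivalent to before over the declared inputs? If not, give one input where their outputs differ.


Not equivalent: base=-6, step=-6 separates them (-1296 vs -180).
before: total := -36 | shift := 36 | ((-3) < (-total)): true | base := 0 | result -1296
after: total := -36 | scale := 36 | (!((-3) < (-total))): false | total := 36 | result -180
verdict: not equivalent; witness: base=-6, step=-6


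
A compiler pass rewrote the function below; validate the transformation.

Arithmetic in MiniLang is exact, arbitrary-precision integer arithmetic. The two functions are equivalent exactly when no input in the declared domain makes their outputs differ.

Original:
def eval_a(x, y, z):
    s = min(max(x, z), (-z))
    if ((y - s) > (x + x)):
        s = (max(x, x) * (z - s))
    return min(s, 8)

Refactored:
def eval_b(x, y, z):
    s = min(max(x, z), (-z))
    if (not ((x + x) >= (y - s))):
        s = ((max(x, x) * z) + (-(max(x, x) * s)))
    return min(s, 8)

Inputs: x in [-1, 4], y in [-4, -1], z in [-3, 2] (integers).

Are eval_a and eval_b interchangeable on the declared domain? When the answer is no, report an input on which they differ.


Comparing the listings, the differences include: boolean connective usage differs; min/max/abs usage differs; comparison usage differs; arithmetic usage differs.
One worked example (x=-1, y=-2, z=2) — eval_a: s becomes -2; next ((y - s) > (x + x)) evaluates to true; next s becomes -4; next final value -4; eval_b: s becomes -2; next (not ((x + x) >= (y - s))) evaluates to true; next s becomes -4; next final value -4; agreement on -4.
Every one of the 144 inputs gives matching results.
verdict: equivalent


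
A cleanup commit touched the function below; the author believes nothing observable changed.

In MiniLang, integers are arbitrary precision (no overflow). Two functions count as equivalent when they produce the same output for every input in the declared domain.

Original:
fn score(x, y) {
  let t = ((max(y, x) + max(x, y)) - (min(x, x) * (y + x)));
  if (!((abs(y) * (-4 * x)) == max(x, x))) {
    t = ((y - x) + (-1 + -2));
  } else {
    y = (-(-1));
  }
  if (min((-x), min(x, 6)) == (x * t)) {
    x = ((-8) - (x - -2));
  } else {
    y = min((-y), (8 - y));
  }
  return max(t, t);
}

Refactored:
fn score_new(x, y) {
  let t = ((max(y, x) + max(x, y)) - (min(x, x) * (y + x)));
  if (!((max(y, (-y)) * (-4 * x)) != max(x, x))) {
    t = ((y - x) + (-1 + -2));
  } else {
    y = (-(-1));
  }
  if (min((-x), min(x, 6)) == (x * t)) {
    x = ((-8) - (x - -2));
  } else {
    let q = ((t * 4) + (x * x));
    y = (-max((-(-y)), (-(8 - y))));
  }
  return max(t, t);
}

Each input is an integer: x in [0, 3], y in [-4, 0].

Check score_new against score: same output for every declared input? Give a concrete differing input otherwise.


x=0, y=-4 yields 0 from score but -7 from score_new.
verdict: not equivalent; witness: x=0, y=-4


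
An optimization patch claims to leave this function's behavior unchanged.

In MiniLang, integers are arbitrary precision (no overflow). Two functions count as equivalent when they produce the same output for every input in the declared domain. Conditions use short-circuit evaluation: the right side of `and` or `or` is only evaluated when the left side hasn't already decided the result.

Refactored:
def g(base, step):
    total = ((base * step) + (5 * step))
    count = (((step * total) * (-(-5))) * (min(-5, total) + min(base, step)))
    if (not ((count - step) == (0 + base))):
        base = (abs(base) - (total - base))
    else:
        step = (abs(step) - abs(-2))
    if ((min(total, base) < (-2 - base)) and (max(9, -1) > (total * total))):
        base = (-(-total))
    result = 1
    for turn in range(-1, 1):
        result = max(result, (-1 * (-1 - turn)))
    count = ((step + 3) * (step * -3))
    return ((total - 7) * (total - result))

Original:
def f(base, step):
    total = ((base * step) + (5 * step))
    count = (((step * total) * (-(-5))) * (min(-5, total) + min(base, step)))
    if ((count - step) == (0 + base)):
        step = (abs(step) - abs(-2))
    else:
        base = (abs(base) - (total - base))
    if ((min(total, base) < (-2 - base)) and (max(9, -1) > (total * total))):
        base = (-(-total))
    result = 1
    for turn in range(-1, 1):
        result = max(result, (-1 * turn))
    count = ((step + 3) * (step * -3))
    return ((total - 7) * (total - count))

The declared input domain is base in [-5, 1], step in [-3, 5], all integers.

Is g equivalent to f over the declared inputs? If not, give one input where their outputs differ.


These are not equivalent — on base=-5, step=-3 the outputs split (0 vs 7).
f: total becomes 0; next count becomes 0; next ((count - step) == (0 + base)) evaluates to false; next base becomes 0; next ((min(total, base) < (-2 - base)) and (max(9, -1) > (total * total))) evaluates to false; next result becomes 1; next at turn=-1:; next result becomes 1; next at turn=0:; next result becomes 1; next count becomes 0; next final value 0
g: total becomes 0; next count becomes 0; next (not ((count - step) == (0 + base))) evaluates to true; next base becomes 0; next ((min(total, base) < (-2 - base)) and (max(9, -1) > (total * total))) evaluates to false; next result becomes 1; next at turn=-1:; next result becomes 1; next at turn=0:; next result becomes 1; next count becomes 0; next final value 7
verdict: not equivalent; witness: base=-5, step=-3


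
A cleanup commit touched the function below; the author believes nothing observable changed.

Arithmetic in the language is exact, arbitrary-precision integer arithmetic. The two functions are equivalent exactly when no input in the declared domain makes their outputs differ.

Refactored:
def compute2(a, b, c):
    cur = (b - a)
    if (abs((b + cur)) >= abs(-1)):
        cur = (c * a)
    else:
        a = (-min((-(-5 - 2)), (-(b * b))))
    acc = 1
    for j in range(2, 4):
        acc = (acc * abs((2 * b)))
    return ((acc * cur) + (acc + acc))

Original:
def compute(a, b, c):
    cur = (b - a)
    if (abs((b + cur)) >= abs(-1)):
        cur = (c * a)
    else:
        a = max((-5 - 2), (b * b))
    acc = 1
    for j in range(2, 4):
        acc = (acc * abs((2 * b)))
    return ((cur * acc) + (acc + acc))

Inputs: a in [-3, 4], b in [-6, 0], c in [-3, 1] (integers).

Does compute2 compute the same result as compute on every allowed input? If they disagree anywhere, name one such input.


The two are interchangeable: min/max/abs usage differs, and every declared input agrees.
Tracing a=4, b=-1, c=-2: compute: cur=-5, then (abs((b + cur)) >= abs(-1)) is true, then cur=-8, then acc=1, then (j=2), then acc=2, then (j=3), then acc=4, then returns -24 | compute2: cur=-5, then (abs((b + cur)) >= abs(-1)) is true, then cur=-8, then acc=1, then (j=2), then acc=2, then (j=3), then acc=4, then returns -24 — matching result -24.
Checked all 280 inputs in the declared domain: the outputs agree on every one.
verdict: equivalent


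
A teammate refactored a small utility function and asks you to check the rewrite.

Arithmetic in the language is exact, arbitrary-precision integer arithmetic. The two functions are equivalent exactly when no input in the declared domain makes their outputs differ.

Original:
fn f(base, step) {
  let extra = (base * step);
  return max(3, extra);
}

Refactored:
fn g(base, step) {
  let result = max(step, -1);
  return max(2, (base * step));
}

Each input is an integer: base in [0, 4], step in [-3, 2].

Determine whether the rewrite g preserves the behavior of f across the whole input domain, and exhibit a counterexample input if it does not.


Try base=0, step=-3.
f: extra becomes 0; next final value 3
g: result becomes -1; next final value 2
3 vs 2 — the two versions disagree here.
verdict: not equivalent; witness: base=0, step=-3


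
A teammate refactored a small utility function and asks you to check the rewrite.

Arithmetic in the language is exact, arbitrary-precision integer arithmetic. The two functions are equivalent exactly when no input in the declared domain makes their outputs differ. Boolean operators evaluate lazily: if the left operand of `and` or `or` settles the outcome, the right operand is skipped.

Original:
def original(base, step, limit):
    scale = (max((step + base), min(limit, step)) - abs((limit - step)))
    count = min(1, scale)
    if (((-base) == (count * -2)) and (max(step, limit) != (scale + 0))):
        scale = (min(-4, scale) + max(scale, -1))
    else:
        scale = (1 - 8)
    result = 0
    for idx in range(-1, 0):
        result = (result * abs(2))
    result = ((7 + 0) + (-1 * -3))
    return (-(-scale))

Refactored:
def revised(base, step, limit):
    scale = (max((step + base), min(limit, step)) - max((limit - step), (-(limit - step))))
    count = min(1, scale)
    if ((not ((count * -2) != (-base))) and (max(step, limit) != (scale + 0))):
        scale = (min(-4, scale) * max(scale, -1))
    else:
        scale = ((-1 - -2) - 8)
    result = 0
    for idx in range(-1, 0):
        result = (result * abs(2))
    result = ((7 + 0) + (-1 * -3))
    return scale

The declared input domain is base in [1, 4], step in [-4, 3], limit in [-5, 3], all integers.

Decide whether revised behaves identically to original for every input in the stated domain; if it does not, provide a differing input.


The rewrite breaks on base=2, step=-1, limit=-1, where the results are -3 and -4.
original: scale = 1; count = 1; (((-base) == (count * -2)) and (max(step, limit) != (scale + 0))) -> true; scale = -3; result = 0; [idx=-1]; result = 0; result = 10; return -3
revised: scale = 1; count = 1; ((not ((count * -2) != (-base))) and (max(step, limit) != (scale + 0))) -> true; scale = -4; result = 0; [idx=-1]; result = 0; result = 10; return -4
verdict: not equivalent; witness: base=2, step=-1, limit=-1


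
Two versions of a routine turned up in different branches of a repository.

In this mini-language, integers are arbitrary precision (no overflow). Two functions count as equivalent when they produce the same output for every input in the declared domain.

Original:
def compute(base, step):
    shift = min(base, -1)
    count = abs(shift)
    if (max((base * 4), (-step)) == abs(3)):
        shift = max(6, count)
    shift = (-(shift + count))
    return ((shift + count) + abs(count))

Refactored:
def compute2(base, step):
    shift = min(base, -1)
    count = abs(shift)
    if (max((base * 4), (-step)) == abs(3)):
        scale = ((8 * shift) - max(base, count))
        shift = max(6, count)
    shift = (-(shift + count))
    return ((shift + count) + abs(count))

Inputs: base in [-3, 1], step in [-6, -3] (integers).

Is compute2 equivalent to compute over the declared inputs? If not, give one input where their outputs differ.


The two are interchangeable: min/max/abs usage differs, and local variable names differ, and statement counts differ, and constant usage differs, and arithmetic usage differs, and every declared input agrees.
One worked example (base=0, step=-6) — compute: shift = -1; count = 1; (max((base * 4), (-step)) == abs(3)) -> false; shift = 0; return 2; compute2: shift = -1; count = 1; (max((base * 4), (-step)) == abs(3)) -> false; shift = 0; return 2; agreement on 2.
Every one of the 20 inputs gives matching results.
verdict: equivalent


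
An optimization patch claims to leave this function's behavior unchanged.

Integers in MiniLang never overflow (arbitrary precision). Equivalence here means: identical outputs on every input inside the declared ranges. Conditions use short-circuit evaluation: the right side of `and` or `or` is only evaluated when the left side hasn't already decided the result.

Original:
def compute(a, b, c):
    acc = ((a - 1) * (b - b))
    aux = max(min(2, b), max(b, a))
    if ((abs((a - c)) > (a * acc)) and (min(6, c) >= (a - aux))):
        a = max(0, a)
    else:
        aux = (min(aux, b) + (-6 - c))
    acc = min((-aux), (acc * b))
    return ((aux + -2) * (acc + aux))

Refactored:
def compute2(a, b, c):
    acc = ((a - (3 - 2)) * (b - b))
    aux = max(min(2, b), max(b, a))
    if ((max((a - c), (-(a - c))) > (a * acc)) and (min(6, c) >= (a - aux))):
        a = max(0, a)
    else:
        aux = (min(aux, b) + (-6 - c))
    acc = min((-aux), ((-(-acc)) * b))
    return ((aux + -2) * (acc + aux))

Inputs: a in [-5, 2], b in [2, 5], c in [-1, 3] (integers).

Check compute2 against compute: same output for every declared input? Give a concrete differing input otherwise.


The two are interchangeable: arithmetic usage differs; also constant usage differs; also min/max/abs usage differs, and every declared input agrees.
Spot check at a=2, b=2, c=2 — compute: acc := 0 | aux := 2 | ((abs((a - c)) > (a * acc)) and (min(6, c) >= (a - aux))): false | aux := -6 | acc := 0 | result 48. compute2: acc := 0 | aux := 2 | ((max((a - c), (-(a - c))) > (a * acc)) and (min(6, c) >= (a - aux))): false | aux := -6 | acc := 0 | result 48. Both give 48.
Every one of the 160 inputs gives matching results.
verdict: equivalent


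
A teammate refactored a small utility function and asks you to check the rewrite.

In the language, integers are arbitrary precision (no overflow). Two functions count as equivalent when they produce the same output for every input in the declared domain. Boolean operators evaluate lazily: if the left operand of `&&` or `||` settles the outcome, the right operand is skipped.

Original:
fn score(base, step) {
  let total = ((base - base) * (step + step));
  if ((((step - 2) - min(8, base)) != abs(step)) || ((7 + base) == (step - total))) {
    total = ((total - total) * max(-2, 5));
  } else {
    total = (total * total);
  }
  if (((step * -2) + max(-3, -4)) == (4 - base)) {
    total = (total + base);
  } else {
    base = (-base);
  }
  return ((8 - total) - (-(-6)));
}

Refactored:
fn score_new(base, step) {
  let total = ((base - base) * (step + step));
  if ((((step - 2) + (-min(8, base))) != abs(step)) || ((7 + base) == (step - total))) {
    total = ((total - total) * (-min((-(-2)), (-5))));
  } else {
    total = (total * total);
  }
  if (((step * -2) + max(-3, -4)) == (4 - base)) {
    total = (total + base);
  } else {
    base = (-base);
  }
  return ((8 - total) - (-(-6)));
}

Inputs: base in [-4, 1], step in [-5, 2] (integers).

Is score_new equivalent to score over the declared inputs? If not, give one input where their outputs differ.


The two are interchangeable: arithmetic usage differs, plus min/max/abs usage differs, and every declared input agrees.
Spot check at base=-3, step=-5 — score: total = 0; ((((step - 2) - min(8, base)) != abs(step)) || ((7 + base) == (step - total))) -> true; total = 0; (((step * -2) + max(-3, -4)) == (4 - base)) -> true; total = -3; return 5. score_new: total = 0; ((((step - 2) + (-min(8, base))) != abs(step)) || ((7 + base) == (step - total))) -> true; total = 0; (((step * -2) + max(-3, -4)) == (4 - base)) -> true; total = -3; return 5. Both give 5.
An exhaustive pass over the 48 declared inputs shows identical outputs.
verdict: equivalent


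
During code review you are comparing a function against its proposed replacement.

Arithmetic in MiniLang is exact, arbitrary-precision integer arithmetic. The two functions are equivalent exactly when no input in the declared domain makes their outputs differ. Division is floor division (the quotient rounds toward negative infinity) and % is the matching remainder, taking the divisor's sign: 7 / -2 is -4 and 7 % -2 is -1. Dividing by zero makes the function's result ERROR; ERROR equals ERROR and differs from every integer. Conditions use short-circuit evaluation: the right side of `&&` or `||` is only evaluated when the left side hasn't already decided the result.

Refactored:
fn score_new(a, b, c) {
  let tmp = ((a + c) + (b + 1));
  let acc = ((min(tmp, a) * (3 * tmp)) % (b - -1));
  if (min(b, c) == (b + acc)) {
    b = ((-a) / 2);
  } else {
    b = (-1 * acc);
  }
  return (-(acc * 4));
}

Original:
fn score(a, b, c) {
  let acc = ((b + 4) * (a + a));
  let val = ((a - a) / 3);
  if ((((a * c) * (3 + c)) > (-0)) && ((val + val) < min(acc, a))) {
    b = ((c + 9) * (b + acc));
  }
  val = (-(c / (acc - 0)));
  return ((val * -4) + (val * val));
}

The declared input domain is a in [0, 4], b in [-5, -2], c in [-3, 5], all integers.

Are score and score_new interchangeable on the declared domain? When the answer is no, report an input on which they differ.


The rewrite breaks on a=0, b=-5, c=-3, where the results are ERROR and 4.
score: acc = 0; val = 0; ((((a * c) * (3 + c)) > (-0)) && ((val + val) < min(acc, a))) -> false; division by zero -> ERROR
score_new: tmp = -7; acc = -1; (min(b, c) == (b + acc)) -> false; b = 1; return 4
verdict: not equivalent; witness: a=0, b=-5, c=-3


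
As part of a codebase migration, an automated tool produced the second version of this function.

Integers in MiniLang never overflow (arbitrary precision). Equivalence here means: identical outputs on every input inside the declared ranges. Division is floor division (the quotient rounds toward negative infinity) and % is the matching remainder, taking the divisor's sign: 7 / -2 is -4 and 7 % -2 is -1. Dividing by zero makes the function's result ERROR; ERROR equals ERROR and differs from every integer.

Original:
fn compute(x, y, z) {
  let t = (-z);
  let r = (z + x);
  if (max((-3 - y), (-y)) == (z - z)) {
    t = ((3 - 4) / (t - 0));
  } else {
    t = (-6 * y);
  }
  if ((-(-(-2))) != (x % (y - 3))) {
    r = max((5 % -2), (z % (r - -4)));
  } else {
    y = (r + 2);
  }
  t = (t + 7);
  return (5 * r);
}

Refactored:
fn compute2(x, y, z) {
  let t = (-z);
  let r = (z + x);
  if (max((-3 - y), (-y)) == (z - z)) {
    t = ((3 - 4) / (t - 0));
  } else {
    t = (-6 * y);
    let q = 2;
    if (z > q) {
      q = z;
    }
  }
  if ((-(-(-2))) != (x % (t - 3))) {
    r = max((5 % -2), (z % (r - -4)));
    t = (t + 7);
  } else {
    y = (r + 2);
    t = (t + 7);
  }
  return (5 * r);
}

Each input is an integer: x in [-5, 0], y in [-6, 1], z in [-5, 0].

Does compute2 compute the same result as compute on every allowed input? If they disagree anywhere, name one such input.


Take x=-5, y=0, z=-5.
compute: t := 5 | r := -10 | (max((-3 - y), (-y)) == (z - z)): true | t := -1 | ((-(-(-2))) != (x % (y - 3))): false | y := -8 | t := 6 | result -50
compute2: t := 5 | r := -10 | (max((-3 - y), (-y)) == (z - z)): true | t := -1 | ((-(-(-2))) != (x % (t - 3))): true | r := -1 | t := 6 | result -5
-50 against -5: the behavior changed.
verdict: not equivalent; witness: x=-5, y=0, z=-5


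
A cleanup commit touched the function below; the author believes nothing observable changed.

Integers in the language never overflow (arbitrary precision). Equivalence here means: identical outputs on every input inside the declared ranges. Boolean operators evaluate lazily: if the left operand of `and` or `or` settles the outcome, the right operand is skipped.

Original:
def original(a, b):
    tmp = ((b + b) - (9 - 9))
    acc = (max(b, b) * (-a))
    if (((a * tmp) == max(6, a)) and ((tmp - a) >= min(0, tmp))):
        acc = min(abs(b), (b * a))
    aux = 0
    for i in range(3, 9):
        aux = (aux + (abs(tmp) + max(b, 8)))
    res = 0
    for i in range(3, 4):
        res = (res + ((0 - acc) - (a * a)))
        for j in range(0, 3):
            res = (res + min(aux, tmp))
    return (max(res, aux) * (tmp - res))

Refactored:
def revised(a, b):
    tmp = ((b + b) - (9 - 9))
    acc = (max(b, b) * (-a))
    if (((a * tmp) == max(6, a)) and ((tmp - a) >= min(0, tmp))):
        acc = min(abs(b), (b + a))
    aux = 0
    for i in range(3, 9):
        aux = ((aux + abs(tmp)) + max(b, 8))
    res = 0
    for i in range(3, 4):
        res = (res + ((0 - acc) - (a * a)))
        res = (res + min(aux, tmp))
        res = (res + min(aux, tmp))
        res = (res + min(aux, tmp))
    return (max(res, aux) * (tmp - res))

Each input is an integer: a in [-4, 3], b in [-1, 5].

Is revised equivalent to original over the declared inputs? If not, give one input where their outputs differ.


There is a counterexample at a=-3, b=-1: 840 on one side, 540 on the other.
original: tmp becomes -2; next acc becomes -3; next (((a * tmp) == max(6, a)) and ((tmp - a) >= min(0, tmp))) evaluates to true; next acc becomes 1; next aux becomes 0; next at i=3:; next aux becomes 10; next at i=4:; next aux becomes 20; next at i=5:; next aux becomes 30; next at i=6:; next aux becomes 40; next at i=7:; next aux becomes 50; next at i=8:; next aux becomes 60; next res becomes 0; next at i=3:; next res becomes -10; next at j=0:; next res becomes -12; next at j=1:; next res becomes -14; next at j=2:; next res becomes -16; next final value 840
revised: tmp becomes -2; next acc becomes -3; next (((a * tmp) == max(6, a)) and ((tmp - a) >= min(0, tmp))) evaluates to true; next acc becomes -4; next aux becomes 0; next at i=3:; next aux becomes 10; next at i=4:; next aux becomes 20; next at i=5:; next aux becomes 30; next at i=6:; next aux becomes 40; next at i=7:; next aux becomes 50; next at i=8:; next aux becomes 60; next res becomes 0; next at i=3:; next res becomes -5; next res becomes -7; next res becomes -9; next res becomes -11; next final value 540
verdict: not equivalent; witness: a=-3, b=-1


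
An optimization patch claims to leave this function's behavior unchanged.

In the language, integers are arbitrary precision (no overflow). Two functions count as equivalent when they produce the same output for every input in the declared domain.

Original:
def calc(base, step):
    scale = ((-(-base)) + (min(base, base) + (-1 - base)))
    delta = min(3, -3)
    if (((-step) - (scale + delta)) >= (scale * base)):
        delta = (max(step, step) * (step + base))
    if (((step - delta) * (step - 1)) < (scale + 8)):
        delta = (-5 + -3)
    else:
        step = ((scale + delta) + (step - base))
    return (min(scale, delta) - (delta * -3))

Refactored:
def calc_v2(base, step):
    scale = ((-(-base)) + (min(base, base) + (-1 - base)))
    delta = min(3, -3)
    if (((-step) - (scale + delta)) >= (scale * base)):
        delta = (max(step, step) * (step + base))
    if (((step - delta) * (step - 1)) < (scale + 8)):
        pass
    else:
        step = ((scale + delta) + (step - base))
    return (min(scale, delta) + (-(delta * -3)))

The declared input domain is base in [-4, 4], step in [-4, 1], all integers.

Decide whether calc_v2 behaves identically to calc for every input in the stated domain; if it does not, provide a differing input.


On input base=-4, step=-3, calc returns -32 while calc_v2 returns -14.
verdict: not equivalent; witness: base=-4, step=-3


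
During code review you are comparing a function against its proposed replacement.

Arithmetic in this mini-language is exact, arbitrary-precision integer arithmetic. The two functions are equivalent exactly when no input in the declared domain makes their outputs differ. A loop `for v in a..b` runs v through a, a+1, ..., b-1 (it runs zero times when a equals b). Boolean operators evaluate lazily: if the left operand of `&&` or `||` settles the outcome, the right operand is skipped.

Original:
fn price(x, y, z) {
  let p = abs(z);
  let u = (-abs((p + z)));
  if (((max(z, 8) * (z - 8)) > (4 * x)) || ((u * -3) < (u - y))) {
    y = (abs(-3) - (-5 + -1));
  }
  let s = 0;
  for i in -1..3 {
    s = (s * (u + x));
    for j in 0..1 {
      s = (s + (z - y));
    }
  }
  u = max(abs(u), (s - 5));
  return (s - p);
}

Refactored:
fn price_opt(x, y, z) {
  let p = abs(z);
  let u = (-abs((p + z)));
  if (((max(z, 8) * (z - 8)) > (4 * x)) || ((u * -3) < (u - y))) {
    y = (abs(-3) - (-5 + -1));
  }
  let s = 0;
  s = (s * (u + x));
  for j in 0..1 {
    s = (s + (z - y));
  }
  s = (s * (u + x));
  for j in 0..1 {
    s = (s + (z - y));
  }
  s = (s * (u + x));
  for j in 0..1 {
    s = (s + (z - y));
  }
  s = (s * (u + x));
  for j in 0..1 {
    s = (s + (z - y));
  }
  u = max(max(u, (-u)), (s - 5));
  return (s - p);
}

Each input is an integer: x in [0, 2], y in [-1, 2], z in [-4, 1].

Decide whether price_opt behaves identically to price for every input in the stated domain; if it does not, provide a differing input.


Reading the diff, among the changes: min/max/abs usage differs; and loop structure differs; and statement counts differ; and local variable names differ; and arithmetic usage differs.
Spot check at x=0, y=-1, z=1 — price: p becomes 1; next u becomes -2; next (((max(z, 8) * (z - 8)) > (4 * x)) || ((u * -3) < (u - y))) evaluates to false; next s becomes 0; next at i=-1:; next s becomes 0; next at j=0:; next s becomes 2; next at i=0:; next s becomes -4; next at j=0:; next s becomes -2; next at i=1:; next s becomes 4; next at j=0:; next s becomes 6; next at i=2:; next s becomes -12; next at j=0:; next s becomes -10; next u becomes 2; next final value -11. price_opt: p becomes 1; next u becomes -2; next (((max(z, 8) * (z - 8)) > (4 * x)) || ((u * -3) < (u - y))) evaluates to false; next s becomes 0; next s becomes 0; next at j=0:; next s becomes 2; next s becomes -4; next at j=0:; next s becomes -2; next s becomes 4; next at j=0:; next s becomes 6; next s becomes -12; next at j=0:; next s becomes -10; next u becomes 2; next final value -11. Both give -11.
Checked all 72 inputs in the declared domain: the outputs agree on every one.
verdict: equivalent


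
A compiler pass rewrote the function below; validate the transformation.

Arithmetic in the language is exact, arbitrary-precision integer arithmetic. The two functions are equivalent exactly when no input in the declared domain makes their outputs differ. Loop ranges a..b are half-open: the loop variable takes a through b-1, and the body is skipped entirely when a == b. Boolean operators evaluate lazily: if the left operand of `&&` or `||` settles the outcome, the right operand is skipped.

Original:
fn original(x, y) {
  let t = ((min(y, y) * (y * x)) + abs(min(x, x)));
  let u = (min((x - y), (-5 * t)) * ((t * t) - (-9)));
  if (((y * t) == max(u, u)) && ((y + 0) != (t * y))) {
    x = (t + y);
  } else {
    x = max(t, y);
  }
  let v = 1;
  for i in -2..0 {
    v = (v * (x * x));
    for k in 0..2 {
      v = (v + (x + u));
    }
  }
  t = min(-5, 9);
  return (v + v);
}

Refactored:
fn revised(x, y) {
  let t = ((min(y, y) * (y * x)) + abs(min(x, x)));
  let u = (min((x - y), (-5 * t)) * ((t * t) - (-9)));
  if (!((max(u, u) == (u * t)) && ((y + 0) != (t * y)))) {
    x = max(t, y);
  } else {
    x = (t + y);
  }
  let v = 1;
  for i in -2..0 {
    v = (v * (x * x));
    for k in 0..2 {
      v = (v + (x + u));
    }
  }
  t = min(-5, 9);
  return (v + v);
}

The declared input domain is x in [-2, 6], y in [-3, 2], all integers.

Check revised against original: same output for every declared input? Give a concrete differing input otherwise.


These are not equivalent — on x=-2, y=-2 the outputs split (-8 vs 6112).
original: t becomes -6; next u becomes 0; next (((y * t) == max(u, u)) && ((y + 0) != (t * y))) evaluates to false; next x becomes -2; next v becomes 1; next at i=-2:; next v becomes 4; next at k=0:; next v becomes 2; next at k=1:; next v becomes 0; next at i=-1:; next v becomes 0; next at k=0:; next v becomes -2; next at k=1:; next v becomes -4; next t becomes -5; next final value -8
revised: t becomes -6; next u becomes 0; next (!((max(u, u) == (u * t)) && ((y + 0) != (t * y)))) evaluates to false; next x becomes -8; next v becomes 1; next at i=-2:; next v becomes 64; next at k=0:; next v becomes 56; next at k=1:; next v becomes 48; next at i=-1:; next v becomes 3072; next at k=0:; next v becomes 3064; next at k=1:; next v becomes 3056; next t becomes -5; next final value 6112
verdict: not equivalent; witness: x=-2, y=-2


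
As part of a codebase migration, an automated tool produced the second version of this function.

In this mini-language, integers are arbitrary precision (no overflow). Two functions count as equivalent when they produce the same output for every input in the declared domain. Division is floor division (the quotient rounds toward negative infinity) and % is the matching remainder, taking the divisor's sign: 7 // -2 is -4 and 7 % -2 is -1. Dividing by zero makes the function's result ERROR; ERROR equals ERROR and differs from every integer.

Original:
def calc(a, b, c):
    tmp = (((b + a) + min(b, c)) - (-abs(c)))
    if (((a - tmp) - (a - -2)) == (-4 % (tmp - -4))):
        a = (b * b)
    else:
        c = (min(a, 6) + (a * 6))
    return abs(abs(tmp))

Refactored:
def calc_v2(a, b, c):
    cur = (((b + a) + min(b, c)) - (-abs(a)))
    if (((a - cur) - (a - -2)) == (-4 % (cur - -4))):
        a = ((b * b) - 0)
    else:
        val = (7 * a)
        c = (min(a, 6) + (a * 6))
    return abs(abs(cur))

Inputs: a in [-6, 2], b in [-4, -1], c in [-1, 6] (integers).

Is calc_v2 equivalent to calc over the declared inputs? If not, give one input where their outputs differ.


Evaluate both at a=-6, b=-4, c=-1.
calc: tmp = -13; (((a - tmp) - (a - -2)) == (-4 % (tmp - -4))) -> false; c = -42; return 13
calc_v2: cur = -8; (((a - cur) - (a - -2)) == (-4 % (cur - -4))) -> false; val = -42; c = -42; return 8
13 and 8 differ, so these are not the same function on this domain.
verdict: not equivalent; witness: a=-6, b=-4, c=-1


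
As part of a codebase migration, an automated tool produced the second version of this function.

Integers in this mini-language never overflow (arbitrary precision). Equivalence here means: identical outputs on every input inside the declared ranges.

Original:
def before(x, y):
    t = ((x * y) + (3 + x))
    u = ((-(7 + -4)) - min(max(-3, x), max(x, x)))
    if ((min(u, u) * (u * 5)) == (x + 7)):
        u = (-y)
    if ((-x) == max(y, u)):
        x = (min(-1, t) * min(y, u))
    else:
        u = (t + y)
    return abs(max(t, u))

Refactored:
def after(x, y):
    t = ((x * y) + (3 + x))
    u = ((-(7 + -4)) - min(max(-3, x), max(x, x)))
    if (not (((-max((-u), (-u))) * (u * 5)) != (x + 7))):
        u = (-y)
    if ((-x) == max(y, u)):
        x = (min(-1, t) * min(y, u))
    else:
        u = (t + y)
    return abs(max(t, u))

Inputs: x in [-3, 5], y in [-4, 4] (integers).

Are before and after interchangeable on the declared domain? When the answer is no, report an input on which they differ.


The two are interchangeable: comparison usage differs, plus min/max/abs usage differs, plus boolean connective usage differs, and every declared input agrees.
Tracing x=-2, y=-1: before: t=3, then u=-1, then ((min(u, u) * (u * 5)) == (x + 7)) is true, then u=1, then ((-x) == max(y, u)) is false, then u=2, then returns 3 | after: t=3, then u=-1, then (not (((-max((-u), (-u))) * (u * 5)) != (x + 7))) is true, then u=1, then ((-x) == max(y, u)) is false, then u=2, then returns 3 — matching result 3.
Across all 81 domain points the two functions coincide.
verdict: equivalent


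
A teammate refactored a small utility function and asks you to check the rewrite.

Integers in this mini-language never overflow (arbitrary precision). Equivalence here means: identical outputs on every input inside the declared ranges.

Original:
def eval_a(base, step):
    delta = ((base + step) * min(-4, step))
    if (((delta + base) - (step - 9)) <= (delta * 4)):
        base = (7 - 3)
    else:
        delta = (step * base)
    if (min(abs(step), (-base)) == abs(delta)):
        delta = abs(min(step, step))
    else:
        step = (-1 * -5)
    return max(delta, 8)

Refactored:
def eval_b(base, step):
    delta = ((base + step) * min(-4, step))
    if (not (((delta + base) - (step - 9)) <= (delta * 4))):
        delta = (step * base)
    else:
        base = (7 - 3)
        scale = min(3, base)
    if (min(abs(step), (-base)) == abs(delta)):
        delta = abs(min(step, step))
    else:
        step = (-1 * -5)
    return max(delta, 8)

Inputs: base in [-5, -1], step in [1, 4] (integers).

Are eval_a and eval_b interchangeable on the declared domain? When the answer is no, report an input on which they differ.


Comparing the listings, the differences include: constant usage differs; boolean connective usage differs; local variable names differ; statement counts differ; min/max/abs usage differs.
As a probe, take base=-2, step=3: eval_a runs delta := -4 | (((delta + base) - (step - 9)) <= (delta * 4)): false | delta := -6 | (min(abs(step), (-base)) == abs(delta)): false | step := 5 | result 8; eval_b runs delta := -4 | (not (((delta + base) - (step - 9)) <= (delta * 4))): true | delta := -6 | (min(abs(step), (-base)) == abs(delta)): false | step := 5 | result 8; both end at 8.
Across all 20 domain points the two functions coincide.
verdict: equivalent


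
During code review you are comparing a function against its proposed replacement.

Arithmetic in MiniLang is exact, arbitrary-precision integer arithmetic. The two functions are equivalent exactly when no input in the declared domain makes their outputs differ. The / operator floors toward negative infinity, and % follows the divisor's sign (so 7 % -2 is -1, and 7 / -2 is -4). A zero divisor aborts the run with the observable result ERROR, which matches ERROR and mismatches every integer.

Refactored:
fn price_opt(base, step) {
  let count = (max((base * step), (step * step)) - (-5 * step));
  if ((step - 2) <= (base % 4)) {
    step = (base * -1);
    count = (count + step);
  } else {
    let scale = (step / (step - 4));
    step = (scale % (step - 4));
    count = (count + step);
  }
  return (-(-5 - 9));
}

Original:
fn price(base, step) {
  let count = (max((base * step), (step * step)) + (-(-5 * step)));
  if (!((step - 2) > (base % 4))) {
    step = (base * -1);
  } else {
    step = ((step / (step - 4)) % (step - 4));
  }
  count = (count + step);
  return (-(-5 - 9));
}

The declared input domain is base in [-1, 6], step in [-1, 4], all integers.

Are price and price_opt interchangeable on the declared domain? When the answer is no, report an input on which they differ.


Differences: arithmetic usage differs, plus comparison usage differs, plus boolean connective usage differs, plus local variable names differ, plus statement counts differ — yet all 48 inputs agree.
verdict: equivalent
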